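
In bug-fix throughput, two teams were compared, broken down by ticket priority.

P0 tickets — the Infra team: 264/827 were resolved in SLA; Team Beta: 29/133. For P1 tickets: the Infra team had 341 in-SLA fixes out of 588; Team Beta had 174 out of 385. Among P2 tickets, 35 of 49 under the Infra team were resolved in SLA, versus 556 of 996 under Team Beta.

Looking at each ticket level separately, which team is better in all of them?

the Infra team

P0: the Infra team 264/827 = 31.9%, Team Beta 29/133 = 21.8% → the Infra team
P1: the Infra team 341/588 = 58.0%, Team Beta 174/385 = 45.2% → the Infra team
P2: the Infra team 35/49 = 71.4%, Team Beta 556/996 = 55.8% → the Infra team
The Infra team has the higher rate in all 3 groups.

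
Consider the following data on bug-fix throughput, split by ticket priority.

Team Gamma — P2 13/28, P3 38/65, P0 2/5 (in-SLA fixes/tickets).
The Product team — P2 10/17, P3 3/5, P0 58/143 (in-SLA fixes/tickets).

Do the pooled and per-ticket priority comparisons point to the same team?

P2: Team Gamma 13/28 = 46.4%, the Product team 10/17 = 58.8% → the Product team
P3: Team Gamma 38/65 = 58.5%, the Product team 3/5 = 60.0% → the Product team
P0: Team Gamma 2/5 = 40.0%, the Product team 58/143 = 40.6% → the Product team
Overall: Team Gamma 53/98 = 54.1%, the Product team 71/165 = 43.0% → Team Gamma
The Product team wins each ticket group but Team Gamma wins overall — the comparison reverses. The Product team's tickets skew toward P0, which has a lower base rate.

No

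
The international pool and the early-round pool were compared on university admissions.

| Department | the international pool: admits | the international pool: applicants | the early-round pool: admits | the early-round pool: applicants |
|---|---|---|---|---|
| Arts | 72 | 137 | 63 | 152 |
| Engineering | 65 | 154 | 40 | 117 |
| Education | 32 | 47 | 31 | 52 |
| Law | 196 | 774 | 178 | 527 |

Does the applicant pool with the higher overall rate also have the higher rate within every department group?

No

Arts: the international pool 72/137 = 52.6%, the early-round pool 63/152 = 41.4% → the international pool
Engineering: the international pool 65/154 = 42.2%, the early-round pool 40/117 = 34.2% → the international pool
Education: the international pool 32/47 = 68.1%, the early-round pool 31/52 = 59.6% → the international pool
Law: the international pool 196/774 = 25.3%, the early-round pool 178/527 = 33.8% → the early-round pool
Overall: the international pool 365/1112 = 32.8%, the early-round pool 312/848 = 36.8% → the early-round pool
Neither sweeps: the international pool wins 3 of 4 groups, the early-round pool wins 1. The early-round pool wins overall but not every group — no Simpson reversal.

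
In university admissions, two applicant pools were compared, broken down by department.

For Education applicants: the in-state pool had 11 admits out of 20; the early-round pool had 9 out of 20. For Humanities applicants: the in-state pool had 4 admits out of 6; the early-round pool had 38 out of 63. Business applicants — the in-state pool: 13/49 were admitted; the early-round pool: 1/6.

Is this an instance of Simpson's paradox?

Education: the in-state pool 11/20 = 55.0%, the early-round pool 9/20 = 45.0% → the in-state pool
Humanities: the in-state pool 4/6 = 66.7%, the early-round pool 38/63 = 60.3% → the in-state pool
Business: the in-state pool 13/49 = 26.5%, the early-round pool 1/6 = 16.7% → the in-state pool
Overall: the in-state pool 28/75 = 37.3%, the early-round pool 48/89 = 53.9% → the early-round pool
The in-state pool wins each department group but the early-round pool wins overall — the comparison reverses. The in-state pool's applicants skew toward Business, which has a lower base rate.

Yes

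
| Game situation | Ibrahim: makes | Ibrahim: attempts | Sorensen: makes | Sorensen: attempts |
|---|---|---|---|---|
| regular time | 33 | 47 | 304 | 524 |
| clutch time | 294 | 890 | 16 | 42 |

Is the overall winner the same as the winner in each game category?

Regular time: Ibrahim 33/47 = 70.2%, Sorensen 304/524 = 58.0% → Ibrahim
Clutch time: Ibrahim 294/890 = 33.0%, Sorensen 16/42 = 38.1% → Sorensen
Overall: Ibrahim 327/937 = 34.9%, Sorensen 320/566 = 56.5% → Sorensen
Neither sweeps: Ibrahim wins 1 of 2 groups, Sorensen wins 1. Sorensen wins overall but not every group — no Simpson reversal.

No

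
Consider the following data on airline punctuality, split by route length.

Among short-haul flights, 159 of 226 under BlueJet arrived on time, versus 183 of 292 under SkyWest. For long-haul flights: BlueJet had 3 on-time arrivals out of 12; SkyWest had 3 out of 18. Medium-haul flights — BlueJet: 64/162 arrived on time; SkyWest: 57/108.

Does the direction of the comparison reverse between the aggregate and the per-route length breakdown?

No

Short-haul: BlueJet 159/226 = 70.4%, SkyWest 183/292 = 62.7% → BlueJet
Long-haul: BlueJet 3/12 = 25.0%, SkyWest 3/18 = 16.7% → BlueJet
Medium-haul: BlueJet 64/162 = 39.5%, SkyWest 57/108 = 52.8% → SkyWest
Overall: BlueJet 226/400 = 56.5%, SkyWest 243/418 = 58.1% → SkyWest
Neither sweeps: BlueJet wins 2 of 3 groups, SkyWest wins 1. SkyWest wins overall but not every group — no Simpson reversal.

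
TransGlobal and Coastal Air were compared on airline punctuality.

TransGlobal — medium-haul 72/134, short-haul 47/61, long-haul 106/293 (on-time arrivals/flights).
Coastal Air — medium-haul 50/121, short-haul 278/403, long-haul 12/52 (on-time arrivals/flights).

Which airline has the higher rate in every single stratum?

TransGlobal

Medium-haul: TransGlobal 72/134 = 53.7%, Coastal Air 50/121 = 41.3% → TransGlobal
Short-haul: TransGlobal 47/61 = 77.0%, Coastal Air 278/403 = 69.0% → TransGlobal
Long-haul: TransGlobal 106/293 = 36.2%, Coastal Air 12/52 = 23.1% → TransGlobal
TransGlobal has the higher rate in all 3 groups.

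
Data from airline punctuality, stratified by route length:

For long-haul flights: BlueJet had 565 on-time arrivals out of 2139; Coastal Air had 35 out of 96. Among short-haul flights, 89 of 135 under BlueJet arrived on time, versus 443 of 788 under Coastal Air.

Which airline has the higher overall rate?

Coastal Air

Long-haul: BlueJet 565/2139 = 26.4%, Coastal Air 35/96 = 36.5% → Coastal Air
Short-haul: BlueJet 89/135 = 65.9%, Coastal Air 443/788 = 56.2% → BlueJet
Overall: BlueJet 654/2274 = 28.8%, Coastal Air 478/884 = 54.1% → Coastal Air
(Neither sweeps every route group, but Coastal Air has the higher pooled rate.)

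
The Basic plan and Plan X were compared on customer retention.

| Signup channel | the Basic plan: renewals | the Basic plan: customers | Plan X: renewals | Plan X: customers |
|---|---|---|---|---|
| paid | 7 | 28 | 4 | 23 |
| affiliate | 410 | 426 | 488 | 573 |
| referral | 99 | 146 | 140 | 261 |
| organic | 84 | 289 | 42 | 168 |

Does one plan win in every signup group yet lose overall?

No

Paid: the Basic plan 7/28 = 25.0%, Plan X 4/23 = 17.4% → the Basic plan
Affiliate: the Basic plan 410/426 = 96.2%, Plan X 488/573 = 85.2% → the Basic plan
Referral: the Basic plan 99/146 = 67.8%, Plan X 140/261 = 53.6% → the Basic plan
Organic: the Basic plan 84/289 = 29.1%, Plan X 42/168 = 25.0% → the Basic plan
Overall: the Basic plan 600/889 = 67.5%, Plan X 674/1025 = 65.8% → the Basic plan
The Basic plan wins overall and in every signup group — no reversal.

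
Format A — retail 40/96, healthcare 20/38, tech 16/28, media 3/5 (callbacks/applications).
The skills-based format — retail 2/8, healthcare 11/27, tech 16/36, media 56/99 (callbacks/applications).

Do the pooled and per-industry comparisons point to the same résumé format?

No

Retail: Format A 40/96 = 41.7%, the skills-based format 2/8 = 25.0% → Format A
Healthcare: Format A 20/38 = 52.6%, the skills-based format 11/27 = 40.7% → Format A
Tech: Format A 16/28 = 57.1%, the skills-based format 16/36 = 44.4% → Format A
Media: Format A 3/5 = 60.0%, the skills-based format 56/99 = 56.6% → Format A
Overall: Format A 79/167 = 47.3%, the skills-based format 85/170 = 50.0% → the skills-based format
Format A wins each industry group but the skills-based format wins overall — the comparison reverses. Format A's applications skew toward retail, which has a lower base rate.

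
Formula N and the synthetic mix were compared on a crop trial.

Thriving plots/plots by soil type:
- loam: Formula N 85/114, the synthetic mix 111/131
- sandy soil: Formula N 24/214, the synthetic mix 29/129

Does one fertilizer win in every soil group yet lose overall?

No

Loam: Formula N 85/114 = 74.6%, the synthetic mix 111/131 = 84.7% → the synthetic mix
Sandy soil: Formula N 24/214 = 11.2%, the synthetic mix 29/129 = 22.5% → the synthetic mix
Overall: Formula N 109/328 = 33.2%, the synthetic mix 140/260 = 53.8% → the synthetic mix
The synthetic mix wins overall and in every soil group — no reversal.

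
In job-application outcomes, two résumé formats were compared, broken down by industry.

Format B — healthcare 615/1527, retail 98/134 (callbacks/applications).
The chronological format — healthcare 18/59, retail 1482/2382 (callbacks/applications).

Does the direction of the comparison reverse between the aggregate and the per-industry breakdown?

Healthcare: Format B 615/1527 = 40.3%, the chronological format 18/59 = 30.5% → Format B
Retail: Format B 98/134 = 73.1%, the chronological format 1482/2382 = 62.2% → Format B
Overall: Format B 713/1661 = 42.9%, the chronological format 1500/2441 = 61.5% → the chronological format
Format B wins each industry group but the chronological format wins overall — the comparison reverses. Format B's applications skew toward healthcare, which has a lower base rate.

Yes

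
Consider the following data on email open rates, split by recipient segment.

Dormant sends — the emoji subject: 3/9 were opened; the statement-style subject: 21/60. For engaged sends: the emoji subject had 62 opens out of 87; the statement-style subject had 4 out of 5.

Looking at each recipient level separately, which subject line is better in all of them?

Dormant: the emoji subject 3/9 = 33.3%, the statement-style subject 21/60 = 35.0% → the statement-style subject
Engaged: the emoji subject 62/87 = 71.3%, the statement-style subject 4/5 = 80.0% → the statement-style subject
The statement-style subject has the higher rate in both groups.

the statement-style subject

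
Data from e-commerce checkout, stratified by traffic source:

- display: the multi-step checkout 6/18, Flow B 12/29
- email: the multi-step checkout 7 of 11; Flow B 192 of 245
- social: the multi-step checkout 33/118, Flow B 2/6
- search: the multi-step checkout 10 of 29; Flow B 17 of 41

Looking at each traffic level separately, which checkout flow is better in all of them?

Display: the multi-step checkout 6/18 = 33.3%, Flow B 12/29 = 41.4% → Flow B
Email: the multi-step checkout 7/11 = 63.6%, Flow B 192/245 = 78.4% → Flow B
Social: the multi-step checkout 33/118 = 28.0%, Flow B 2/6 = 33.3% → Flow B
Search: the multi-step checkout 10/29 = 34.5%, Flow B 17/41 = 41.5% → Flow B
Flow B has the higher rate in all 4 groups.

Flow B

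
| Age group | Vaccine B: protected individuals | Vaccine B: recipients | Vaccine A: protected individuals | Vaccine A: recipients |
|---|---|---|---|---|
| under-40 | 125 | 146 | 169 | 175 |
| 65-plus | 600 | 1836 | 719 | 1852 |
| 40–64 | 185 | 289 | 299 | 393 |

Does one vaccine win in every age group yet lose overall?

No

Under-40: Vaccine B 125/146 = 85.6%, Vaccine A 169/175 = 96.6% → Vaccine A
65-plus: Vaccine B 600/1836 = 32.7%, Vaccine A 719/1852 = 38.8% → Vaccine A
40–64: Vaccine B 185/289 = 64.0%, Vaccine A 299/393 = 76.1% → Vaccine A
Overall: Vaccine B 910/2271 = 40.1%, Vaccine A 1187/2420 = 49.0% → Vaccine A
Vaccine A wins overall and in every age group — no reversal.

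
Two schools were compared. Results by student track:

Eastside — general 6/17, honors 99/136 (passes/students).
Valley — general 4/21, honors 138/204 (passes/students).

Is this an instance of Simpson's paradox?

General: Eastside 6/17 = 35.3%, Valley 4/21 = 19.0% → Eastside
Honors: Eastside 99/136 = 72.8%, Valley 138/204 = 67.6% → Eastside
Overall: Eastside 105/153 = 68.6%, Valley 142/225 = 63.1% → Eastside
Eastside wins overall and in every student group — no reversal.

No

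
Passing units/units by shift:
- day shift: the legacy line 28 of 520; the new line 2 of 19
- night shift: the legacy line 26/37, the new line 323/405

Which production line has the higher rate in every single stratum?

Day shift: the legacy line 28/520 = 5.4%, the new line 2/19 = 10.5% → the new line
Night shift: the legacy line 26/37 = 70.3%, the new line 323/405 = 79.8% → the new line
The new line has the higher rate in both groups.

the new line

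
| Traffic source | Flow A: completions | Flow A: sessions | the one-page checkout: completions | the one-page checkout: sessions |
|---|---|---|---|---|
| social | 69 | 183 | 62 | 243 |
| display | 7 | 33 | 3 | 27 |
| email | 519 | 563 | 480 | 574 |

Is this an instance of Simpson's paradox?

Social: Flow A 69/183 = 37.7%, the one-page checkout 62/243 = 25.5% → Flow A
Display: Flow A 7/33 = 21.2%, the one-page checkout 3/27 = 11.1% → Flow A
Email: Flow A 519/563 = 92.2%, the one-page checkout 480/574 = 83.6% → Flow A
Overall: Flow A 595/779 = 76.4%, the one-page checkout 545/844 = 64.6% → Flow A
Flow A wins overall and in every traffic group — no reversal.

No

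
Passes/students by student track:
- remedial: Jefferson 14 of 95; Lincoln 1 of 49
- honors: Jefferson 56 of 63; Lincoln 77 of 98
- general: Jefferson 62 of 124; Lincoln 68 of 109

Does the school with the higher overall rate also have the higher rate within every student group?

Remedial: Jefferson 14/95 = 14.7%, Lincoln 1/49 = 2.0% → Jefferson
Honors: Jefferson 56/63 = 88.9%, Lincoln 77/98 = 78.6% → Jefferson
General: Jefferson 62/124 = 50.0%, Lincoln 68/109 = 62.4% → Lincoln
Overall: Jefferson 132/282 = 46.8%, Lincoln 146/256 = 57.0% → Lincoln
Neither sweeps: Jefferson wins 2 of 3 groups, Lincoln wins 1. Lincoln wins overall but not every group — no Simpson reversal.

No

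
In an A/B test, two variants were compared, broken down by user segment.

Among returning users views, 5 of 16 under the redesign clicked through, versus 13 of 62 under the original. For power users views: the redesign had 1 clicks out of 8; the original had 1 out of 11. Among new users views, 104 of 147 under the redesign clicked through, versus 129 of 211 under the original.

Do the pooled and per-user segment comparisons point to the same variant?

Returning users: the redesign 5/16 = 31.2%, the original 13/62 = 21.0% → the redesign
Power users: the redesign 1/8 = 12.5%, the original 1/11 = 9.1% → the redesign
New users: the redesign 104/147 = 70.7%, the original 129/211 = 61.1% → the redesign
Overall: the redesign 110/171 = 64.3%, the original 143/284 = 50.4% → the redesign
The redesign wins overall and in every user group — no reversal.

Yes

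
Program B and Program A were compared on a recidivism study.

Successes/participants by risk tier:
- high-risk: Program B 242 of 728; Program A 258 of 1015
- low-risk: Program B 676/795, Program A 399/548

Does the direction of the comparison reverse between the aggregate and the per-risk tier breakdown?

No

High-risk: Program B 242/728 = 33.2%, Program A 258/1015 = 25.4% → Program B
Low-risk: Program B 676/795 = 85.0%, Program A 399/548 = 72.8% → Program B
Overall: Program B 918/1523 = 60.3%, Program A 657/1563 = 42.0% → Program B
Program B wins overall and in every risk group — no reversal.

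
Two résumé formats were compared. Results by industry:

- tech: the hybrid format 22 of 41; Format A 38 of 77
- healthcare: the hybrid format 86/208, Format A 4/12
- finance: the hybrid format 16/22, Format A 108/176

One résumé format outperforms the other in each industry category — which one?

the hybrid format

Tech: the hybrid format 22/41 = 53.7%, Format A 38/77 = 49.4% → the hybrid format
Healthcare: the hybrid format 86/208 = 41.3%, Format A 4/12 = 33.3% → the hybrid format
Finance: the hybrid format 16/22 = 72.7%, Format A 108/176 = 61.4% → the hybrid format
The hybrid format has the higher rate in all 3 groups.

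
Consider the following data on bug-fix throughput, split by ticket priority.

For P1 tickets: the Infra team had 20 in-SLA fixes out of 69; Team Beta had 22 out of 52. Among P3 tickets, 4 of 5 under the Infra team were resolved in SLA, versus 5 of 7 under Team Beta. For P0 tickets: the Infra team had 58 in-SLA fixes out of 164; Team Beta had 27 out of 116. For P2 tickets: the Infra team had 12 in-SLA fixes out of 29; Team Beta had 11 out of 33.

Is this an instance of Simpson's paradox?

No

P1: the Infra team 20/69 = 29.0%, Team Beta 22/52 = 42.3% → Team Beta
P3: the Infra team 4/5 = 80.0%, Team Beta 5/7 = 71.4% → the Infra team
P0: the Infra team 58/164 = 35.4%, Team Beta 27/116 = 23.3% → the Infra team
P2: the Infra team 12/29 = 41.4%, Team Beta 11/33 = 33.3% → the Infra team
Overall: the Infra team 94/267 = 35.2%, Team Beta 65/208 = 31.2% → the Infra team
Neither sweeps: the Infra team wins 3 of 4 groups, Team Beta wins 1. The Infra team wins overall but not every group — no Simpson reversal.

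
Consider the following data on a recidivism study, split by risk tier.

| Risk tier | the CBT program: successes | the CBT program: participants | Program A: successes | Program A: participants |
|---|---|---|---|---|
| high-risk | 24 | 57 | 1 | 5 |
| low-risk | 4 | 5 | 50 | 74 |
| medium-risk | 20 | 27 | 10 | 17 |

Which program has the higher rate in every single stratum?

the CBT program

High-risk: the CBT program 24/57 = 42.1%, Program A 1/5 = 20.0% → the CBT program
Low-risk: the CBT program 4/5 = 80.0%, Program A 50/74 = 67.6% → the CBT program
Medium-risk: the CBT program 20/27 = 74.1%, Program A 10/17 = 58.8% → the CBT program
The CBT program has the higher rate in all 3 groups.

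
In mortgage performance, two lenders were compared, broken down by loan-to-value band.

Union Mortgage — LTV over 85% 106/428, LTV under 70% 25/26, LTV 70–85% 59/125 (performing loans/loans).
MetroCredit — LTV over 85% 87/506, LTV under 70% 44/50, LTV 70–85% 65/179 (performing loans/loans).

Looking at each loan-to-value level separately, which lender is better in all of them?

Union Mortgage

LTV over 85%: Union Mortgage 106/428 = 24.8%, MetroCredit 87/506 = 17.2% → Union Mortgage
LTV under 70%: Union Mortgage 25/26 = 96.2%, MetroCredit 44/50 = 88.0% → Union Mortgage
LTV 70–85%: Union Mortgage 59/125 = 47.2%, MetroCredit 65/179 = 36.3% → Union Mortgage
Union Mortgage has the higher rate in all 3 groups.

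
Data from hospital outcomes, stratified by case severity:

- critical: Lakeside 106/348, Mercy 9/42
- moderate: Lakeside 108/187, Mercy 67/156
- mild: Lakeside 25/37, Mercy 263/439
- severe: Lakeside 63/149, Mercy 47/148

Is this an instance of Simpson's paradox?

Critical: Lakeside 106/348 = 30.5%, Mercy 9/42 = 21.4% → Lakeside
Moderate: Lakeside 108/187 = 57.8%, Mercy 67/156 = 42.9% → Lakeside
Mild: Lakeside 25/37 = 67.6%, Mercy 263/439 = 59.9% → Lakeside
Severe: Lakeside 63/149 = 42.3%, Mercy 47/148 = 31.8% → Lakeside
Overall: Lakeside 302/721 = 41.9%, Mercy 386/785 = 49.2% → Mercy
Lakeside wins each case group but Mercy wins overall — the comparison reverses. Lakeside's patients skew toward critical, which has a lower base rate.

Yes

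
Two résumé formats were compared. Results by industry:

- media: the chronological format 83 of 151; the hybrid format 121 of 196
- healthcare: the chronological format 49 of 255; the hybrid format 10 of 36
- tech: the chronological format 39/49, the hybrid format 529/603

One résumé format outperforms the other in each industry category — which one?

Media: the chronological format 83/151 = 55.0%, the hybrid format 121/196 = 61.7% → the hybrid format
Healthcare: the chronological format 49/255 = 19.2%, the hybrid format 10/36 = 27.8% → the hybrid format
Tech: the chronological format 39/49 = 79.6%, the hybrid format 529/603 = 87.7% → the hybrid format
The hybrid format has the higher rate in all 3 groups.

the hybrid format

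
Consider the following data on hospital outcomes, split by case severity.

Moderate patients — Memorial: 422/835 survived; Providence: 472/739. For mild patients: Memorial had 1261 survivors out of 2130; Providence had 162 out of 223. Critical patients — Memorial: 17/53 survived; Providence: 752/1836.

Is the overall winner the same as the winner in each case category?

Moderate: Memorial 422/835 = 50.5%, Providence 472/739 = 63.9% → Providence
Mild: Memorial 1261/2130 = 59.2%, Providence 162/223 = 72.6% → Providence
Critical: Memorial 17/53 = 32.1%, Providence 752/1836 = 41.0% → Providence
Overall: Memorial 1700/3018 = 56.3%, Providence 1386/2798 = 49.5% → Memorial
Providence wins each case group but Memorial wins overall — the comparison reverses. Providence's patients skew toward critical, which has a lower base rate.

No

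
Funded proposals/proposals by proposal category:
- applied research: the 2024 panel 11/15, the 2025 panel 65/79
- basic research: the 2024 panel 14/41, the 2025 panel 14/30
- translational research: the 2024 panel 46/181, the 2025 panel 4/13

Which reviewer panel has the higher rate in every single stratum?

Applied research: the 2024 panel 11/15 = 73.3%, the 2025 panel 65/79 = 82.3% → the 2025 panel
Basic research: the 2024 panel 14/41 = 34.1%, the 2025 panel 14/30 = 46.7% → the 2025 panel
Translational research: the 2024 panel 46/181 = 25.4%, the 2025 panel 4/13 = 30.8% → the 2025 panel
The 2025 panel has the higher rate in all 3 groups.

the 2025 panel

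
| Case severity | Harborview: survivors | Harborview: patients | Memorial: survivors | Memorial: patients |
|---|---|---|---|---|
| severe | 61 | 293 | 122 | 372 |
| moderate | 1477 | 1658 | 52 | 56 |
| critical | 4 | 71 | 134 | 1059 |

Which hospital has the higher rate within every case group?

Severe: Harborview 61/293 = 20.8%, Memorial 122/372 = 32.8% → Memorial
Moderate: Harborview 1477/1658 = 89.1%, Memorial 52/56 = 92.9% → Memorial
Critical: Harborview 4/71 = 5.6%, Memorial 134/1059 = 12.7% → Memorial
Memorial has the higher rate in all 3 groups.

Memorial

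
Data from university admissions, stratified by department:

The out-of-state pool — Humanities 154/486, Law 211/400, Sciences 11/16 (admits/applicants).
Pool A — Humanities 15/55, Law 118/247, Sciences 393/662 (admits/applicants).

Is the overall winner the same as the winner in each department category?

No

Humanities: the out-of-state pool 154/486 = 31.7%, Pool A 15/55 = 27.3% → the out-of-state pool
Law: the out-of-state pool 211/400 = 52.8%, Pool A 118/247 = 47.8% → the out-of-state pool
Sciences: the out-of-state pool 11/16 = 68.8%, Pool A 393/662 = 59.4% → the out-of-state pool
Overall: the out-of-state pool 376/902 = 41.7%, Pool A 526/964 = 54.6% → Pool A
The out-of-state pool wins each department group but Pool A wins overall — the comparison reverses. The out-of-state pool's applicants skew toward Humanities, which has a lower base rate.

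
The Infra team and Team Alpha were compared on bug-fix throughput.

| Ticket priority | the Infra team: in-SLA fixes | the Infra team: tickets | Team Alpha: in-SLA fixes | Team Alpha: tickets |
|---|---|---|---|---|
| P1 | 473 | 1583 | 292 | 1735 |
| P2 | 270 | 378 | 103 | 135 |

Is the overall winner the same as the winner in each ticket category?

P1: the Infra team 473/1583 = 29.9%, Team Alpha 292/1735 = 16.8% → the Infra team
P2: the Infra team 270/378 = 71.4%, Team Alpha 103/135 = 76.3% → Team Alpha
Overall: the Infra team 743/1961 = 37.9%, Team Alpha 395/1870 = 21.1% → the Infra team
Neither sweeps: the Infra team wins 1 of 2 groups, Team Alpha wins 1. The Infra team wins overall but not every group — no Simpson reversal.

No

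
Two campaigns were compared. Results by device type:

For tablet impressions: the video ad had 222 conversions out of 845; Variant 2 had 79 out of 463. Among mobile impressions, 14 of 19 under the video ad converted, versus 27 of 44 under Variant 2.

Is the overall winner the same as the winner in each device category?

Tablet: the video ad 222/845 = 26.3%, Variant 2 79/463 = 17.1% → the video ad
Mobile: the video ad 14/19 = 73.7%, Variant 2 27/44 = 61.4% → the video ad
Overall: the video ad 236/864 = 27.3%, Variant 2 106/507 = 20.9% → the video ad
The video ad wins overall and in every device group — no reversal.

Yes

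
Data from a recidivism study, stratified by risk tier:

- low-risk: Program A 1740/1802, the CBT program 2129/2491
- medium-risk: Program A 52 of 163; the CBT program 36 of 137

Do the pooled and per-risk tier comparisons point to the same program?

Yes

Low-risk: Program A 1740/1802 = 96.6%, the CBT program 2129/2491 = 85.5% → Program A
Medium-risk: Program A 52/163 = 31.9%, the CBT program 36/137 = 26.3% → Program A
Overall: Program A 1792/1965 = 91.2%, the CBT program 2165/2628 = 82.4% → Program A
Program A wins overall and in every risk group — no reversal.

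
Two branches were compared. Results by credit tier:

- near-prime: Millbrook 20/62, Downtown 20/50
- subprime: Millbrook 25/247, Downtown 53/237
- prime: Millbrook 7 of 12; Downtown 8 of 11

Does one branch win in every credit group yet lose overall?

No

Near-prime: Millbrook 20/62 = 32.3%, Downtown 20/50 = 40.0% → Downtown
Subprime: Millbrook 25/247 = 10.1%, Downtown 53/237 = 22.4% → Downtown
Prime: Millbrook 7/12 = 58.3%, Downtown 8/11 = 72.7% → Downtown
Overall: Millbrook 52/321 = 16.2%, Downtown 81/298 = 27.2% → Downtown
Downtown wins overall and in every credit group — no reversal.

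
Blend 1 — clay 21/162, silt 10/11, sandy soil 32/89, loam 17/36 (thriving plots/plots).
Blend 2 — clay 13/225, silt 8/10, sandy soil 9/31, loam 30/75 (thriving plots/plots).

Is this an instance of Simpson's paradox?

No

Clay: Blend 1 21/162 = 13.0%, Blend 2 13/225 = 5.8% → Blend 1
Silt: Blend 1 10/11 = 90.9%, Blend 2 8/10 = 80.0% → Blend 1
Sandy soil: Blend 1 32/89 = 36.0%, Blend 2 9/31 = 29.0% → Blend 1
Loam: Blend 1 17/36 = 47.2%, Blend 2 30/75 = 40.0% → Blend 1
Overall: Blend 1 80/298 = 26.8%, Blend 2 60/341 = 17.6% → Blend 1
Blend 1 wins overall and in every soil group — no reversal.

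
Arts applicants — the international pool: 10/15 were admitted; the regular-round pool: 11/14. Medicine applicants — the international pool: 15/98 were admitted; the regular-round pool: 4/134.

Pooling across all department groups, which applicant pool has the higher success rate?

the international pool

Arts: the international pool 10/15 = 66.7%, the regular-round pool 11/14 = 78.6% → the regular-round pool
Medicine: the international pool 15/98 = 15.3%, the regular-round pool 4/134 = 3.0% → the international pool
Overall: the international pool 25/113 = 22.1%, the regular-round pool 15/148 = 10.1% → the international pool
(Neither sweeps every department group, but the international pool has the higher pooled rate.)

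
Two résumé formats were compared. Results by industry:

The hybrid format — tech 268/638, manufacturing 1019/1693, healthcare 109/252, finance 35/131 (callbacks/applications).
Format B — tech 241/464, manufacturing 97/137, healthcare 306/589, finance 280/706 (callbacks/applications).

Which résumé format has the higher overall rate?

Tech: the hybrid format 268/638 = 42.0%, Format B 241/464 = 51.9% → Format B
Manufacturing: the hybrid format 1019/1693 = 60.2%, Format B 97/137 = 70.8% → Format B
Healthcare: the hybrid format 109/252 = 43.3%, Format B 306/589 = 52.0% → Format B
Finance: the hybrid format 35/131 = 26.7%, Format B 280/706 = 39.7% → Format B
Overall: the hybrid format 1431/2714 = 52.7%, Format B 924/1896 = 48.7% → the hybrid format
(Format B wins every industry group but the hybrid format wins overall — Format B's applications skew toward the low-rate finance group.)

the hybrid format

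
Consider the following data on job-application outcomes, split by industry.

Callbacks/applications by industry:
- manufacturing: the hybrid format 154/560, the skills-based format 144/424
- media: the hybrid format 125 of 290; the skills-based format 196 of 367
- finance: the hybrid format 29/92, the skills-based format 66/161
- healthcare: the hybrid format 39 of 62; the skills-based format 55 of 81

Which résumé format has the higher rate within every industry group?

the skills-based format

Manufacturing: the hybrid format 154/560 = 27.5%, the skills-based format 144/424 = 34.0% → the skills-based format
Media: the hybrid format 125/290 = 43.1%, the skills-based format 196/367 = 53.4% → the skills-based format
Finance: the hybrid format 29/92 = 31.5%, the skills-based format 66/161 = 41.0% → the skills-based format
Healthcare: the hybrid format 39/62 = 62.9%, the skills-based format 55/81 = 67.9% → the skills-based format
The skills-based format has the higher rate in all 4 groups.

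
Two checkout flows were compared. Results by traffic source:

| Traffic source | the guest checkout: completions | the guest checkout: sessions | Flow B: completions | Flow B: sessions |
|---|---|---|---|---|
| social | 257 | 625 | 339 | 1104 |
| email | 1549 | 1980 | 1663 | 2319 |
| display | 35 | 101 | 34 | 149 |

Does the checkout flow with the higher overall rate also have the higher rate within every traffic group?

Yes

Social: the guest checkout 257/625 = 41.1%, Flow B 339/1104 = 30.7% → the guest checkout
Email: the guest checkout 1549/1980 = 78.2%, Flow B 1663/2319 = 71.7% → the guest checkout
Display: the guest checkout 35/101 = 34.7%, Flow B 34/149 = 22.8% → the guest checkout
Overall: the guest checkout 1841/2706 = 68.0%, Flow B 2036/3572 = 57.0% → the guest checkout
The guest checkout wins overall and in every traffic group — no reversal.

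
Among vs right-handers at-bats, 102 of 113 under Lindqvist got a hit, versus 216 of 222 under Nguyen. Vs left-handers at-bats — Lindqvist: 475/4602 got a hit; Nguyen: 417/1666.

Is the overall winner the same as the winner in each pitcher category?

Yes

Vs right-handers: Lindqvist 102/113 = 90.3%, Nguyen 216/222 = 97.3% → Nguyen
Vs left-handers: Lindqvist 475/4602 = 10.3%, Nguyen 417/1666 = 25.0% → Nguyen
Overall: Lindqvist 577/4715 = 12.2%, Nguyen 633/1888 = 33.5% → Nguyen
Nguyen wins overall and in every pitcher group — no reversal.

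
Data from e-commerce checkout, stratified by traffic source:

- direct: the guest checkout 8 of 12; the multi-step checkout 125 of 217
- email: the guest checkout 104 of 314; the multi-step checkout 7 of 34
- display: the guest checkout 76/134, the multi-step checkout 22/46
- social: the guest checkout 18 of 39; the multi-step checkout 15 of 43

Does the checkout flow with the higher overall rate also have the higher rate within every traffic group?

Direct: the guest checkout 8/12 = 66.7%, the multi-step checkout 125/217 = 57.6% → the guest checkout
Email: the guest checkout 104/314 = 33.1%, the multi-step checkout 7/34 = 20.6% → the guest checkout
Display: the guest checkout 76/134 = 56.7%, the multi-step checkout 22/46 = 47.8% → the guest checkout
Social: the guest checkout 18/39 = 46.2%, the multi-step checkout 15/43 = 34.9% → the guest checkout
Overall: the guest checkout 206/499 = 41.3%, the multi-step checkout 169/340 = 49.7% → the multi-step checkout
The guest checkout wins each traffic group but the multi-step checkout wins overall — the comparison reverses. The guest checkout's sessions skew toward email, which has a lower base rate.

No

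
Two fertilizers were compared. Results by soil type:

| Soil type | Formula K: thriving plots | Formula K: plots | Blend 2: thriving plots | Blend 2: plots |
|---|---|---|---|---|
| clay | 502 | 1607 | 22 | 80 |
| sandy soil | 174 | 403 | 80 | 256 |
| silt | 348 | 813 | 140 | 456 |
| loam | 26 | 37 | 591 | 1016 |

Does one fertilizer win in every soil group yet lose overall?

Clay: Formula K 502/1607 = 31.2%, Blend 2 22/80 = 27.5% → Formula K
Sandy soil: Formula K 174/403 = 43.2%, Blend 2 80/256 = 31.2% → Formula K
Silt: Formula K 348/813 = 42.8%, Blend 2 140/456 = 30.7% → Formula K
Loam: Formula K 26/37 = 70.3%, Blend 2 591/1016 = 58.2% → Formula K
Overall: Formula K 1050/2860 = 36.7%, Blend 2 833/1808 = 46.1% → Blend 2
Formula K wins each soil group but Blend 2 wins overall — the comparison reverses. Formula K's plots skew toward clay, which has a lower base rate.

Yes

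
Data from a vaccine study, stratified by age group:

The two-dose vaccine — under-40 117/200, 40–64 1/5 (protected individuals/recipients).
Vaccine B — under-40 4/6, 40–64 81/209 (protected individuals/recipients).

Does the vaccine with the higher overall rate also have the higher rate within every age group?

Under-40: the two-dose vaccine 117/200 = 58.5%, Vaccine B 4/6 = 66.7% → Vaccine B
40–64: the two-dose vaccine 1/5 = 20.0%, Vaccine B 81/209 = 38.8% → Vaccine B
Overall: the two-dose vaccine 118/205 = 57.6%, Vaccine B 85/215 = 39.5% → the two-dose vaccine
Vaccine B wins each age group but the two-dose vaccine wins overall — the comparison reverses. Vaccine B's recipients skew toward 40–64, which has a lower base rate.

No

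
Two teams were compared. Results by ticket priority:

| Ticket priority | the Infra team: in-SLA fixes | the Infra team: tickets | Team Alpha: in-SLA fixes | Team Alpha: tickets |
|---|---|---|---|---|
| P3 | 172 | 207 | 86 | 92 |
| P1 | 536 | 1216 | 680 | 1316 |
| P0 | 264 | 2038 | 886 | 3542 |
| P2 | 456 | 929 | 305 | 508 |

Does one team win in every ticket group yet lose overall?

P3: the Infra team 172/207 = 83.1%, Team Alpha 86/92 = 93.5% → Team Alpha
P1: the Infra team 536/1216 = 44.1%, Team Alpha 680/1316 = 51.7% → Team Alpha
P0: the Infra team 264/2038 = 13.0%, Team Alpha 886/3542 = 25.0% → Team Alpha
P2: the Infra team 456/929 = 49.1%, Team Alpha 305/508 = 60.0% → Team Alpha
Overall: the Infra team 1428/4390 = 32.5%, Team Alpha 1957/5458 = 35.9% → Team Alpha
Team Alpha wins overall and in every ticket group — no reversal.

No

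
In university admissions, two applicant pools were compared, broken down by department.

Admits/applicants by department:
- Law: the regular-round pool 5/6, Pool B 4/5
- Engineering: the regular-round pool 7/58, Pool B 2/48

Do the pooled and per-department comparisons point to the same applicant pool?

Yes

Law: the regular-round pool 5/6 = 83.3%, Pool B 4/5 = 80.0% → the regular-round pool
Engineering: the regular-round pool 7/58 = 12.1%, Pool B 2/48 = 4.2% → the regular-round pool
Overall: the regular-round pool 12/64 = 18.8%, Pool B 6/53 = 11.3% → the regular-round pool
The regular-round pool wins overall and in every department group — no reversal.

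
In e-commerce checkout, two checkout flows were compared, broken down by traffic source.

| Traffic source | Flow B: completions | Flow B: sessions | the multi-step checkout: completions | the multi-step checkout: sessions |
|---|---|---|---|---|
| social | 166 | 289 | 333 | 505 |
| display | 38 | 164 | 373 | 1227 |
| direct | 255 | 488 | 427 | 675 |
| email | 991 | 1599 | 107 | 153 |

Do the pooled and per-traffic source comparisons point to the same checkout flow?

Social: Flow B 166/289 = 57.4%, the multi-step checkout 333/505 = 65.9% → the multi-step checkout
Display: Flow B 38/164 = 23.2%, the multi-step checkout 373/1227 = 30.4% → the multi-step checkout
Direct: Flow B 255/488 = 52.3%, the multi-step checkout 427/675 = 63.3% → the multi-step checkout
Email: Flow B 991/1599 = 62.0%, the multi-step checkout 107/153 = 69.9% → the multi-step checkout
Overall: Flow B 1450/2540 = 57.1%, the multi-step checkout 1240/2560 = 48.4% → Flow B
The multi-step checkout wins each traffic group but Flow B wins overall — the comparison reverses. The multi-step checkout's sessions skew toward display, which has a lower base rate.

No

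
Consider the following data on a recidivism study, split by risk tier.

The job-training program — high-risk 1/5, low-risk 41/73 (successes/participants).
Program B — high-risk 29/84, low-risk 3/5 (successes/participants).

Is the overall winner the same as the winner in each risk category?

High-risk: the job-training program 1/5 = 20.0%, Program B 29/84 = 34.5% → Program B
Low-risk: the job-training program 41/73 = 56.2%, Program B 3/5 = 60.0% → Program B
Overall: the job-training program 42/78 = 53.8%, Program B 32/89 = 36.0% → the job-training program
Program B wins each risk group but the job-training program wins overall — the comparison reverses. Program B's participants skew toward high-risk, which has a lower base rate.

No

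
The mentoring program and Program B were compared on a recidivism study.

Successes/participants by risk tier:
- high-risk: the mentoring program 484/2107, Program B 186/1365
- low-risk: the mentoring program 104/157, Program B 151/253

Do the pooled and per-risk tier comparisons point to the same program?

Yes

High-risk: the mentoring program 484/2107 = 23.0%, Program B 186/1365 = 13.6% → the mentoring program
Low-risk: the mentoring program 104/157 = 66.2%, Program B 151/253 = 59.7% → the mentoring program
Overall: the mentoring program 588/2264 = 26.0%, Program B 337/1618 = 20.8% → the mentoring program
The mentoring program wins overall and in every risk group — no reversal.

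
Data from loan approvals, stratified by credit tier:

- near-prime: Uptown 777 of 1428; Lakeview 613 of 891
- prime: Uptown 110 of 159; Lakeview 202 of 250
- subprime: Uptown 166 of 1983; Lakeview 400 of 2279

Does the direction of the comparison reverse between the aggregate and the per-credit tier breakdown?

No

Near-prime: Uptown 777/1428 = 54.4%, Lakeview 613/891 = 68.8% → Lakeview
Prime: Uptown 110/159 = 69.2%, Lakeview 202/250 = 80.8% → Lakeview
Subprime: Uptown 166/1983 = 8.4%, Lakeview 400/2279 = 17.6% → Lakeview
Overall: Uptown 1053/3570 = 29.5%, Lakeview 1215/3420 = 35.5% → Lakeview
Lakeview wins overall and in every credit group — no reversal.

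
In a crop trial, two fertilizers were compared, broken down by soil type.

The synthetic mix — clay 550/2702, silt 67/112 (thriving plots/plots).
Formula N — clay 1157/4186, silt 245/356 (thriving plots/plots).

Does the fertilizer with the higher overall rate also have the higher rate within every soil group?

Yes

Clay: the synthetic mix 550/2702 = 20.4%, Formula N 1157/4186 = 27.6% → Formula N
Silt: the synthetic mix 67/112 = 59.8%, Formula N 245/356 = 68.8% → Formula N
Overall: the synthetic mix 617/2814 = 21.9%, Formula N 1402/4542 = 30.9% → Formula N
Formula N wins overall and in every soil group — no reversal.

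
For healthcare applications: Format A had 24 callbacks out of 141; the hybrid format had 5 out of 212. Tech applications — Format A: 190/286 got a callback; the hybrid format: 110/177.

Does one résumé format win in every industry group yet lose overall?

Healthcare: Format A 24/141 = 17.0%, the hybrid format 5/212 = 2.4% → Format A
Tech: Format A 190/286 = 66.4%, the hybrid format 110/177 = 62.1% → Format A
Overall: Format A 214/427 = 50.1%, the hybrid format 115/389 = 29.6% → Format A
Format A wins overall and in every industry group — no reversal.

No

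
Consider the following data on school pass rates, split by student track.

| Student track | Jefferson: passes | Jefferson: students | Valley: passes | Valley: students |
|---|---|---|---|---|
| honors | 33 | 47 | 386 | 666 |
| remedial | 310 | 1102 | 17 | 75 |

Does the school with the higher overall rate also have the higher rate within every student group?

No

Honors: Jefferson 33/47 = 70.2%, Valley 386/666 = 58.0% → Jefferson
Remedial: Jefferson 310/1102 = 28.1%, Valley 17/75 = 22.7% → Jefferson
Overall: Jefferson 343/1149 = 29.9%, Valley 403/741 = 54.4% → Valley
Jefferson wins each student group but Valley wins overall — the comparison reverses. Jefferson's students skew toward remedial, which has a lower base rate.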